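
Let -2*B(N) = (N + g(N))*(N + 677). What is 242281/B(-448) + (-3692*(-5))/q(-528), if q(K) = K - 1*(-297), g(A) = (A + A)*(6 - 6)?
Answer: -18182801/241824 ≈ -75.190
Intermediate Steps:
g(A) = 0 (g(A) = (2*A)*0 = 0)
q(K) = 297 + K (q(K) = K + 297 = 297 + K)
B(N) = -N*(677 + N)/2 (B(N) = -(N + 0)*(N + 677)/2 = -N*(677 + N)/2)
242281/B(-448) + (-3692*(-5))/q(-528) = 242281/(((½)*(-448)*(-677 - 1*(-448)))) + (-3692*(-5))/(297 - 528) = 242281/(((½)*(-448)*(-677 + 448))) + 18460/(-231) = 242281/(((½)*(-448)*(-229))) + 18460*(-1/231) = 242281/51296 - 18460/231 = -18182801/241824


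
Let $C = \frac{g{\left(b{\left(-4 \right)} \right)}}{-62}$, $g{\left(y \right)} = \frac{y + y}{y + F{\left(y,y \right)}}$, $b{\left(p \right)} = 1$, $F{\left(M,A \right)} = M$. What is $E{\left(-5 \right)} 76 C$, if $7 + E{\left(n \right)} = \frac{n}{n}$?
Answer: $\frac{228}{31} \approx 7.3548$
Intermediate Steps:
$E{\left(n \right)} = -6$ ($E{\left(n \right)} = -7 + \frac{n}{n} = -7 + 1 = -6$)
$g{\left(y \right)} = 1$ ($g{\left(y \right)} = \frac{y + y}{y + y} = \frac{2 y}{2 y} = 2 y \frac{1}{2 y} = 1$)
$C = - \frac{1}{62}$ ($C = 1 \frac{1}{-62} = 1 \left(- \frac{1}{62}\right) = - \frac{1}{62} \approx -0.016129$)
$E{\left(-5 \right)} 76 C = \left(-6\right) 76 \left(- \frac{1}{62}\right) = \left(-456\right) \left(- \frac{1}{62}\right) = \frac{228}{31}$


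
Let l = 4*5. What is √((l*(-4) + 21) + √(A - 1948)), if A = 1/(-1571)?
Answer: √(-145614419 + 1571*I*√4807745439)/1571 ≈ 2.7094 + 8.145*I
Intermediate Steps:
A = -1/1571 ≈ -0.00063654
l = 20
√((l*(-4) + 21) + √(A - 1948)) = √((20*(-4) + 21) + √(-1/1571 - 1948)) = √((-80 + 21) + √(-3060309/1571)) = √(-59 + I*√4807745439/1571)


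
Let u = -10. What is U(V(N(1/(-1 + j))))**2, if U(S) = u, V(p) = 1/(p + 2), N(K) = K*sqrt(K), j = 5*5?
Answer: 100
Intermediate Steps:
j = 25
N(K) = K**(3/2)
V(p) = 1/(2 + p)
U(S) = -10
U(V(N(1/(-1 + j))))**2 = (-10)**2 = 100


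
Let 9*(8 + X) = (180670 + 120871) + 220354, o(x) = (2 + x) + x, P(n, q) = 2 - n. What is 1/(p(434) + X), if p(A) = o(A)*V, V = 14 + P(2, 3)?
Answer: 3/210481 ≈ 1.4253e-5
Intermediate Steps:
o(x) = 2 + 2*x
V = 14 (V = 14 + (2 - 1*2) = 14 + (2 - 2) = 14 + 0 = 14)
p(A) = 28 + 28*A (p(A) = (2 + 2*A)*14 = 28 + 28*A)
X = 173941/3 (X = -8 + ((180670 + 120871) + 220354)/9 = -8 + (301541 + 220354)/9 = -8 + (⅑)*521895 = -8 + 173965/3 = 173941/3 ≈ 57980.)
1/(p(434) + X) = 1/((28 + 28*434) + 173941/3) = 1/((28 + 12152) + 173941/3) = 1/(12180 + 173941/3) = 1/(210481/3) = 3/210481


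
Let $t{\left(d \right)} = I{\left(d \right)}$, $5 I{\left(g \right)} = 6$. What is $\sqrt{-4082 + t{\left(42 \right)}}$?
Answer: $\frac{2 i \sqrt{25505}}{5} \approx 63.881 i$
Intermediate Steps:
$I{\left(g \right)} = \frac{6}{5}$ ($I{\left(g \right)} = \frac{1}{5} \cdot 6 = \frac{6}{5}$)
$t{\left(d \right)} = \frac{6}{5}$
$\sqrt{-4082 + t{\left(42 \right)}} = \sqrt{-4082 + \frac{6}{5}} = \sqrt{- \frac{20404}{5}} = \frac{2 i \sqrt{25505}}{5}$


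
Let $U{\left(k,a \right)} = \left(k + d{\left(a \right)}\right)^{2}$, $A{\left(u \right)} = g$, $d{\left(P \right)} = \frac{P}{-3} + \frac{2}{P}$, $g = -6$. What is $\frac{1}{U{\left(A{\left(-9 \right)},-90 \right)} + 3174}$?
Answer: $\frac{2025}{7591591} \approx 0.00026674$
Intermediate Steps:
$d{\left(P \right)} = \frac{2}{P} - \frac{P}{3}$ ($d{\left(P \right)} = P \left(- \frac{1}{3}\right) + \frac{2}{P} = - \frac{P}{3} + \frac{2}{P} = \frac{2}{P} - \frac{P}{3}$)
$A{\left(u \right)} = -6$
$U{\left(k,a \right)} = \left(k + \frac{2}{a} - \frac{a}{3}\right)^{2}$ ($U{\left(k,a \right)} = \left(k - \left(- \frac{2}{a} + \frac{a}{3}\right)\right)^{2} = \left(k + \frac{2}{a} - \frac{a}{3}\right)^{2}$)
$\frac{1}{U{\left(A{\left(-9 \right)},-90 \right)} + 3174} = \frac{1}{\frac{\left(6 - 90 \left(\left(-1\right) \left(-90\right) + 3 \left(-6\right)\right)\right)^{2}}{9 \cdot 8100} + 3174} = \frac{1}{\frac{1}{9} \cdot \frac{1}{8100} \left(6 - 90 \left(90 - 18\right)\right)^{2} + 3174} = \frac{1}{\frac{1}{9} \cdot \frac{1}{8100} \left(6 - 6480\right)^{2} + 3174} = \frac{1}{\frac{1}{9} \cdot \frac{1}{8100} \left(-6474\right)^{2} + 3174} = \frac{1}{\frac{1}{9} \cdot \frac{1}{8100} \cdot 41912676 + 3174} = \frac{1}{\frac{1164241}{2025} + 3174} = \frac{1}{\frac{7591591}{2025}} = \frac{2025}{7591591}$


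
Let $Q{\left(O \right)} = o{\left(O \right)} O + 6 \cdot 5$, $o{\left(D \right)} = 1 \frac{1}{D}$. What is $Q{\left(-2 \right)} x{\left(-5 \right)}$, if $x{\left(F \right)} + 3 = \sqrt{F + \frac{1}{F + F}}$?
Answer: $-93 + \frac{31 i \sqrt{510}}{10} \approx -93.0 + 70.008 i$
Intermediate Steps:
$o{\left(D \right)} = \frac{1}{D}$
$x{\left(F \right)} = -3 + \sqrt{F + \frac{1}{2 F}}$ ($x{\left(F \right)} = -3 + \sqrt{F + \frac{1}{F + F}} = -3 + \sqrt{F + \frac{1}{2 F}}$)
$Q{\left(O \right)} = 31$ ($Q{\left(O \right)} = \frac{O}{O} + 6 \cdot 5 = 1 + 30 = 31$)
$Q{\left(-2 \right)} x{\left(-5 \right)} = 31 \left(-3 + \frac{\sqrt{\frac{2}{-5} + 4 \left(-5\right)}}{2}\right) = 31 \left(-3 + \frac{\sqrt{2 \left(- \frac{1}{5}\right) - 20}}{2}\right) = 31 \left(-3 + \frac{\sqrt{- \frac{2}{5} - 20}}{2}\right) = 31 \left(-3 + \frac{\sqrt{- \frac{102}{5}}}{2}\right) = 31 \left(-3 + \frac{\frac{1}{5} i \sqrt{510}}{2}\right) = 31 \left(-3 + \frac{i \sqrt{510}}{10}\right) = -93 + \frac{31 i \sqrt{510}}{10}$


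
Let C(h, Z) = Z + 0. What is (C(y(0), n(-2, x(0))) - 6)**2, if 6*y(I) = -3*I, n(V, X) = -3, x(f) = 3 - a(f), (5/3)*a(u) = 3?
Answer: 81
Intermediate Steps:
a(u) = 9/5 (a(u) = (3/5)*3 = 9/5)
x(f) = 6/5 (x(f) = 3 - 1*9/5 = 3 - 9/5 = 6/5)
y(I) = -I/2 (y(I) = (-3*I)/6 = -I/2)
C(h, Z) = Z
(C(y(0), n(-2, x(0))) - 6)**2 = (-3 - 6)**2 = (-9)**2 = 81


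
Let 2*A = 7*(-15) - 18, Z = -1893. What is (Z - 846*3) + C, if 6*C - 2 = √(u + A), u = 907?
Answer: -13292/3 + √3382/12 ≈ -4425.8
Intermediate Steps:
A = -123/2 (A = (7*(-15) - 18)/2 = (-105 - 18)/2 = (½)*(-123) = -123/2 ≈ -61.500)
C = ⅓ + √3382/12 (C = ⅓ + √(907 - 123/2)/6 = ⅓ + √(1691/2)/6 = ⅓ + (√3382/2)/6 = ⅓ + √3382/12 ≈ 5.1796)
(Z - 846*3) + C = (-1893 - 846*3) + (⅓ + √3382/12) = (-1893 - 2538) + (⅓ + √3382/12) = -4431 + (⅓ + √3382/12) = -13292/3 + √3382/12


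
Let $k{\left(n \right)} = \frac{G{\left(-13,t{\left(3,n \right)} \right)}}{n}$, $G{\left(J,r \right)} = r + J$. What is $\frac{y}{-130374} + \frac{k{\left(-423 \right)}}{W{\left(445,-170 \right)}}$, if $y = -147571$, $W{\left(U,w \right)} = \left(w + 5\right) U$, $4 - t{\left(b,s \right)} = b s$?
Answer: $\frac{33952138939}{29994494310} \approx 1.1319$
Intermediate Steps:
$t{\left(b,s \right)} = 4 - b s$
$G{\left(J,r \right)} = J + r$
$W{\left(U,w \right)} = U \left(5 + w\right)$ ($W{\left(U,w \right)} = \left(5 + w\right) U = U \left(5 + w\right)$)
$k{\left(n \right)} = \frac{-9 - 3 n}{n}$ ($k{\left(n \right)} = \frac{-13 + \left(4 - 3 n\right)}{n} = \frac{-13 - \left(-4 + 3 n\right)}{n} = \frac{-9 - 3 n}{n}$)
$\frac{y}{-130374} + \frac{k{\left(-423 \right)}}{W{\left(445,-170 \right)}} = - \frac{147571}{-130374} + \frac{-3 - \frac{9}{-423}}{445 \left(5 - 170\right)} = \left(-147571\right) \left(- \frac{1}{130374}\right) + \frac{-3 - - \frac{1}{47}}{445 \left(-165\right)} = \frac{147571}{130374} + \frac{-3 + \frac{1}{47}}{-73425} = \frac{147571}{130374} - - \frac{28}{690195} = \frac{147571}{130374} + \frac{28}{690195} = \frac{33952138939}{29994494310}$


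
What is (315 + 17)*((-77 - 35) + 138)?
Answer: 8632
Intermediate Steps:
(315 + 17)*((-77 - 35) + 138) = 332*(-112 + 138) = 332*26 = 8632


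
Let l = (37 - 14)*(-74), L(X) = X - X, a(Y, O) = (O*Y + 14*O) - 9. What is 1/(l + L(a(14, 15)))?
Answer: -1/1702 ≈ -0.00058754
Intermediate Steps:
a(Y, O) = -9 + 14*O + O*Y (a(Y, O) = (14*O + O*Y) - 9 = -9 + 14*O + O*Y)
L(X) = 0
l = -1702 (l = 23*(-74) = -1702)
1/(l + L(a(14, 15))) = 1/(-1702 + 0) = 1/(-1702) = -1/1702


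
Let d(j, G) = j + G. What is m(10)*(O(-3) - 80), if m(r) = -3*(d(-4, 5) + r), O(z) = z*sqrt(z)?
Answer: 2640 + 99*I*sqrt(3) ≈ 2640.0 + 171.47*I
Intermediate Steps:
O(z) = z**(3/2)
d(j, G) = G + j
m(r) = -3 - 3*r (m(r) = -3*((5 - 4) + r) = -3*(1 + r) = -3 - 3*r)
m(10)*(O(-3) - 80) = (-3 - 3*10)*((-3)**(3/2) - 80) = (-3 - 30)*(-3*I*sqrt(3) - 80) = -33*(-80 - 3*I*sqrt(3)) = 2640 + 99*I*sqrt(3)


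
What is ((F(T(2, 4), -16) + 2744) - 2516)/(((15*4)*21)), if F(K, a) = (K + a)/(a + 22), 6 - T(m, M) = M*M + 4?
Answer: 223/1260 ≈ 0.17698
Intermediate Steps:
T(m, M) = 2 - M² (T(m, M) = 6 - (M*M + 4) = 6 - (M² + 4) = 6 - (4 + M²) = 6 + (-4 - M²) = 2 - M²)
F(K, a) = (K + a)/(22 + a)
((F(T(2, 4), -16) + 2744) - 2516)/(((15*4)*21)) = ((((2 - 1*4²) - 16)/(22 - 16) + 2744) - 2516)/(((15*4)*21)) = ((((2 - 1*16) - 16)/6 + 2744) - 2516)/((60*21)) = ((((2 - 16) - 16)/6 + 2744) - 2516)/1260 = (((-14 - 16)/6 + 2744) - 2516)*(1/1260) = (((⅙)*(-30) + 2744) - 2516)*(1/1260) = ((-5 + 2744) - 2516)*(1/1260) = (2739 - 2516)*(1/1260) = 223*(1/1260) = 223/1260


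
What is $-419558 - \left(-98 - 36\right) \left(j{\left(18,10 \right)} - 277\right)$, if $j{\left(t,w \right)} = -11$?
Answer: $-458150$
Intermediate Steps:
$-419558 - \left(-98 - 36\right) \left(j{\left(18,10 \right)} - 277\right) = -419558 - \left(-98 - 36\right) \left(-11 - 277\right) = -419558 - \left(-134\right) \left(-288\right) = -419558 - 38592 = -458150$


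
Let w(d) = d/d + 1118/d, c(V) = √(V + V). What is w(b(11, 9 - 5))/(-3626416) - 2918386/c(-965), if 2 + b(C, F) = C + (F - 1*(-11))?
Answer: -571/43516992 + 1459193*I*√1930/965 ≈ -1.3121e-5 + 66430.0*I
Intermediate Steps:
c(V) = √2*√V (c(V) = √(2*V) = √2*√V)
b(C, F) = 9 + C + F (b(C, F) = -2 + (C + (F - 1*(-11))) = -2 + (C + (F + 11)) = -2 + (C + (11 + F)) = -2 + (11 + C + F) = 9 + C + F)
w(d) = 1 + 1118/d
w(b(11, 9 - 5))/(-3626416) - 2918386/c(-965) = ((1118 + (9 + 11 + (9 - 5)))/(9 + 11 + (9 - 5)))/(-3626416) - 2918386*(-I*√1930/1930) = ((1118 + (9 + 11 + 4))/(9 + 11 + 4))*(-1/3626416) - 2918386*(-I*√1930/1930) = ((1118 + 24)/24)*(-1/3626416) - 2918386*(-I*√1930/1930) = ((1/24)*1142)*(-1/3626416) - (-1459193)*I*√1930/965 = (571/12)*(-1/3626416) + 1459193*I*√1930/965 = -571/43516992 + 1459193*I*√1930/965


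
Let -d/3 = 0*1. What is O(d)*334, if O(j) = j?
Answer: 0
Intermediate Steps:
d = 0 (d = -0 = -3*0 = 0)
O(d)*334 = 0*334 = 0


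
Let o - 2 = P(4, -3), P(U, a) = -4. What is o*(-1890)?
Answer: 3780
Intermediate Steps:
o = -2 (o = 2 - 4 = -2)
o*(-1890) = -2*(-1890) = 3780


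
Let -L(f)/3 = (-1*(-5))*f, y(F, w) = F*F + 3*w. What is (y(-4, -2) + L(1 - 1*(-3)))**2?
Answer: 2500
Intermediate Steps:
y(F, w) = F**2 + 3*w
L(f) = -15*f (L(f) = -3*(-1*(-5))*f = -15*f)
(y(-4, -2) + L(1 - 1*(-3)))**2 = (((-4)**2 + 3*(-2)) - 15*(1 - 1*(-3)))**2 = ((16 - 6) - 15*(1 + 3))**2 = (10 - 15*4)**2 = (10 - 60)**2 = (-50)**2 = 2500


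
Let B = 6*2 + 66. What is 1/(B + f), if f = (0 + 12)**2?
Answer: 1/222 ≈ 0.0045045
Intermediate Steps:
f = 144 (f = 12**2 = 144)
B = 78 (B = 12 + 66 = 78)
1/(B + f) = 1/(78 + 144) = 1/222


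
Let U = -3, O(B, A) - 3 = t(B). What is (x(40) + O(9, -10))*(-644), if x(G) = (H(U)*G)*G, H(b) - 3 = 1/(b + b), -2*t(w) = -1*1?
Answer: -8765162/3 ≈ -2.9217e+6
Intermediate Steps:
t(w) = ½ (t(w) = -(-1)/2 = -½*(-1) = ½)
O(B, A) = 7/2 (O(B, A) = 3 + ½ = 7/2)
H(b) = 3 + 1/(2*b) (H(b) = 3 + 1/(b + b) = 3 + 1/(2*b))
x(G) = 17*G²/6 (x(G) = ((3 + (½)/(-3))*G)*G = ((3 + (½)*(-⅓))*G)*G = ((3 - ⅙)*G)*G = (17*G/6)*G = 17*G²/6)
(x(40) + O(9, -10))*(-644) = ((17/6)*40² + 7/2)*(-644) = ((17/6)*1600 + 7/2)*(-644) = (13600/3 + 7/2)*(-644) = (27221/6)*(-644) = -8765162/3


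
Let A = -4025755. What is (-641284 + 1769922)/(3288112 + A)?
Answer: -1128638/737643 ≈ -1.5301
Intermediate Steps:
(-641284 + 1769922)/(3288112 + A) = (-641284 + 1769922)/(3288112 - 4025755) = 1128638/(-737643) = 1128638*(-1/737643) = -1128638/737643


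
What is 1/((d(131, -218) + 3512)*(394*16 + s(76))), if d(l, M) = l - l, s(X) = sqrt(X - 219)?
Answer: 788/17446105401 - I*sqrt(143)/139568843208 ≈ 4.5168e-8 - 8.568e-11*I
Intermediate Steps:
s(X) = sqrt(-219 + X)
d(l, M) = 0
1/((d(131, -218) + 3512)*(394*16 + s(76))) = 1/((0 + 3512)*(394*16 + sqrt(-219 + 76))) = 1/(3512*(6304 + sqrt(-143))) = 1/(3512*(6304 + I*sqrt(143))) = 1/(22139648 + 3512*I*sqrt(143))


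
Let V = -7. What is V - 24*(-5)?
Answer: 113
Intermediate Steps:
V - 24*(-5) = -7 - 24*(-5) = -7 + 120 = 113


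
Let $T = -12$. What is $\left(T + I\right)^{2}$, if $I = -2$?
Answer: $196$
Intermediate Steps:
$\left(T + I\right)^{2} = \left(-12 - 2\right)^{2} = \left(-14\right)^{2} = 196$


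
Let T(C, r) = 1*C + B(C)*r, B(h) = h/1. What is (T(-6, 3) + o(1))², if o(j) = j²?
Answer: 529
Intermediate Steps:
B(h) = h (B(h) = h*1 = h)
T(C, r) = C + C*r (T(C, r) = 1*C + C*r = C + C*r)
(T(-6, 3) + o(1))² = (-6*(1 + 3) + 1²)² = (-6*4 + 1)² = (-24 + 1)² = (-23)² = 529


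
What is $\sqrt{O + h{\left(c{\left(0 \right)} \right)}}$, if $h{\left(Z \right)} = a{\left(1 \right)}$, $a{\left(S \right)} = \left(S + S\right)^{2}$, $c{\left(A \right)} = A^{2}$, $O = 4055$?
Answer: $3 \sqrt{451} \approx 63.71$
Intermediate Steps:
$a{\left(S \right)} = 4 S^{2}$ ($a{\left(S \right)} = \left(2 S\right)^{2} = 4 S^{2}$)
$h{\left(Z \right)} = 4$ ($h{\left(Z \right)} = 4 \cdot 1^{2} = 4 \cdot 1 = 4$)
$\sqrt{O + h{\left(c{\left(0 \right)} \right)}} = \sqrt{4055 + 4} = \sqrt{4059} = 3 \sqrt{451}$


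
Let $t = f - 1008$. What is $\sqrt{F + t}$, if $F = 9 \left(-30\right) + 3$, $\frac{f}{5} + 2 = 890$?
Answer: $\sqrt{3165} \approx 56.258$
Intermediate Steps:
$f = 4440$ ($f = -10 + 5 \cdot 890 = -10 + 4450 = 4440$)
$t = 3432$ ($t = 4440 - 1008 = 3432$)
$F = -267$ ($F = -270 + 3 = -267$)
$\sqrt{F + t} = \sqrt{-267 + 3432} = \sqrt{3165}$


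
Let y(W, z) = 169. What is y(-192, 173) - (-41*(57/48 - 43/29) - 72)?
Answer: 106207/464 ≈ 228.89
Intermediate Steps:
y(-192, 173) - (-41*(57/48 - 43/29) - 72) = 169 - (-41*(57/48 - 43/29) - 72) = 169 - (-41*(57*(1/48) - 43*1/29) - 72) = 169 - (-41*(19/16 - 43/29) - 72) = 169 - (-41*(-137/464) - 72) = 169 - (5617/464 - 72) = 169 - 1*(-27791/464) = 169 + 27791/464 = 106207/464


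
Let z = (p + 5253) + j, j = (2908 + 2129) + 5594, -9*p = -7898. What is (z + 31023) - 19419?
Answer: 255290/9 ≈ 28366.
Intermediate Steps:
p = 7898/9 (p = -1/9*(-7898) = 7898/9 ≈ 877.56)
j = 10631 (j = 5037 + 5594 = 10631)
z = 150854/9 (z = (7898/9 + 5253) + 10631 = 55175/9 + 10631 = 150854/9 ≈ 16762.)
(z + 31023) - 19419 = (150854/9 + 31023) - 19419 = 430061/9 - 19419 = 255290/9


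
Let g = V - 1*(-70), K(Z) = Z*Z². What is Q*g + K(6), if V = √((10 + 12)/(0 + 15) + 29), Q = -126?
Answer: -8604 - 42*√6855/5 ≈ -9299.5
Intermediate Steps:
K(Z) = Z³
V = √6855/15 (V = √(22/15 + 29) = √(457/15) = √6855/15 ≈ 5.5197)
g = 70 + √6855/15 (g = √6855/15 - 1*(-70) = √6855/15 + 70 = 70 + √6855/15 ≈ 75.520)
Q*g + K(6) = -126*(70 + √6855/15) + 6³ = (-8820 - 42*√6855/5) + 216 = -8604 - 42*√6855/5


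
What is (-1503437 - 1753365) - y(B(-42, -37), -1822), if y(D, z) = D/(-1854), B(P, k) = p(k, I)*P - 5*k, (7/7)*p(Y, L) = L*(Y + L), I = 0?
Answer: -6038110723/1854 ≈ -3.2568e+6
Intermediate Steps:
p(Y, L) = L*(L + Y) (p(Y, L) = L*(Y + L) = L*(L + Y))
B(P, k) = -5*k (B(P, k) = (0*(0 + k))*P - 5*k = (0*k)*P - 5*k = 0*P - 5*k = 0 - 5*k = -5*k)
y(D, z) = -D/1854 (y(D, z) = D*(-1/1854) = -D/1854)
(-1503437 - 1753365) - y(B(-42, -37), -1822) = (-1503437 - 1753365) - (-1)*(-5*(-37))/1854 = -3256802 - (-1)*185/1854 = -3256802 - 1*(-185/1854) = -3256802 + 185/1854 = -6038110723/1854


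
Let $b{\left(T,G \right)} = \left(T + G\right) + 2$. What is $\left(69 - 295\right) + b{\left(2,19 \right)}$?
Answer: $-203$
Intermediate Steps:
$b{\left(T,G \right)} = 2 + G + T$ ($b{\left(T,G \right)} = \left(G + T\right) + 2 = 2 + G + T$)
$\left(69 - 295\right) + b{\left(2,19 \right)} = \left(69 - 295\right) + \left(2 + 19 + 2\right) = -226 + 23 = -203$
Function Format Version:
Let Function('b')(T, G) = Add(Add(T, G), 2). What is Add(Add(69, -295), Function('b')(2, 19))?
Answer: -203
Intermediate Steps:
Function('b')(T, G) = Add(2, G, T) (Function('b')(T, G) = Add(Add(G, T), 2) = Add(2, G, T))
Add(Add(69, -295), Function('b')(2, 19)) = Add(Add(69, -295), Add(2, 19, 2)) = Add(-226, 23) = -203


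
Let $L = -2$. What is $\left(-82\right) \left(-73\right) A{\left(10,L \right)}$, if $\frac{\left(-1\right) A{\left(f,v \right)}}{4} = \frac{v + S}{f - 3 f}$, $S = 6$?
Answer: $\frac{23944}{5} \approx 4788.8$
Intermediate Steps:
$A{\left(f,v \right)} = \frac{2 \left(6 + v\right)}{f}$ ($A{\left(f,v \right)} = - 4 \frac{v + 6}{f - 3 f} = - 4 \frac{6 + v}{\left(-2\right) f} = - 4 \left(6 + v\right) \left(- \frac{1}{2 f}\right) = - 4 \left(- \frac{6 + v}{2 f}\right) = \frac{2 \left(6 + v\right)}{f}$)
$\left(-82\right) \left(-73\right) A{\left(10,L \right)} = \left(-82\right) \left(-73\right) \frac{2 \left(6 - 2\right)}{10} = 5986 \cdot 2 \cdot \frac{1}{10} \cdot 4 = 5986 \cdot \frac{4}{5} = \frac{23944}{5}$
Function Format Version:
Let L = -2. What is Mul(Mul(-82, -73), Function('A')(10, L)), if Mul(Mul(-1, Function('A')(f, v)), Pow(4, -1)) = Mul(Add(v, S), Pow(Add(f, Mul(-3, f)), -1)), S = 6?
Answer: Rational(23944, 5) ≈ 4788.8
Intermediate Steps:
Function('A')(f, v) = Mul(2, Pow(f, -1), Add(6, v)) (Function('A')(f, v) = Mul(-4, Mul(Add(v, 6), Pow(Add(f, Mul(-3, f)), -1))) = Mul(-4, Mul(Add(6, v), Pow(Mul(-2, f), -1))) = Mul(-4, Mul(Add(6, v), Mul(Rational(-1, 2), Pow(f, -1)))) = Mul(-4, Mul(Rational(-1, 2), Pow(f, -1), Add(6, v))) = Mul(2, Pow(f, -1), Add(6, v)))
Mul(Mul(-82, -73), Function('A')(10, L)) = Mul(Mul(-82, -73), Mul(2, Pow(10, -1), Add(6, -2))) = Mul(5986, Mul(2, Rational(1, 10), 4)) = Mul(5986, Rational(4, 5)) = Rational(23944, 5)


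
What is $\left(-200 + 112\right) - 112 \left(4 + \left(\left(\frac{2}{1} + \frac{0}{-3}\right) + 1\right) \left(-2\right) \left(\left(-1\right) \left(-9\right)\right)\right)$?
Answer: $5512$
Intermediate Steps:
$\left(-200 + 112\right) - 112 \left(4 + \left(\left(\frac{2}{1} + \frac{0}{-3}\right) + 1\right) \left(-2\right) \left(\left(-1\right) \left(-9\right)\right)\right) = -88 - 112 \left(4 + \left(\left(2 \cdot 1 + 0 \left(- \frac{1}{3}\right)\right) + 1\right) \left(-2\right) 9\right) = -88 - 112 \left(4 + \left(\left(2 + 0\right) + 1\right) \left(-2\right) 9\right) = -88 - 112 \left(4 + \left(2 + 1\right) \left(-2\right) 9\right) = -88 - 112 \left(4 + 3 \left(-2\right) 9\right) = -88 - 112 \left(4 - 54\right) = -88 - -5600 = -88 + 5600 = 5512$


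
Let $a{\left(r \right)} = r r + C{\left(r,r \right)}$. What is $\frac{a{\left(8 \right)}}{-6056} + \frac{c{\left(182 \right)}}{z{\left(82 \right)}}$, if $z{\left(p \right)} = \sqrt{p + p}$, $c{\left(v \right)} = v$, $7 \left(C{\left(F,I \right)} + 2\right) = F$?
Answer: $- \frac{221}{21196} + \frac{91 \sqrt{41}}{41} \approx 14.201$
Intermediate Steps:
$C{\left(F,I \right)} = -2 + \frac{F}{7}$
$z{\left(p \right)} = \sqrt{2} \sqrt{p}$ ($z{\left(p \right)} = \sqrt{2 p} = \sqrt{2} \sqrt{p}$)
$a{\left(r \right)} = -2 + r^{2} + \frac{r}{7}$ ($a{\left(r \right)} = r r + \left(-2 + \frac{r}{7}\right) = r^{2} + \left(-2 + \frac{r}{7}\right) = -2 + r^{2} + \frac{r}{7}$)
$\frac{a{\left(8 \right)}}{-6056} + \frac{c{\left(182 \right)}}{z{\left(82 \right)}} = \frac{-2 + 8^{2} + \frac{1}{7} \cdot 8}{-6056} + \frac{182}{\sqrt{2} \sqrt{82}} = \left(-2 + 64 + \frac{8}{7}\right) \left(- \frac{1}{6056}\right) + \frac{182}{2 \sqrt{41}} = \frac{442}{7} \left(- \frac{1}{6056}\right) + 182 \frac{\sqrt{41}}{82} = - \frac{221}{21196} + \frac{91 \sqrt{41}}{41}$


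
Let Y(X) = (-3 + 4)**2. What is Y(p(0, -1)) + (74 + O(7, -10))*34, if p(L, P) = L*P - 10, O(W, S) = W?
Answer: 2755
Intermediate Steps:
p(L, P) = -10 + L*P
Y(X) = 1 (Y(X) = 1**2 = 1)
Y(p(0, -1)) + (74 + O(7, -10))*34 = 1 + (74 + 7)*34 = 1 + 81*34 = 1 + 2754 = 2755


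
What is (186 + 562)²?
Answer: 559504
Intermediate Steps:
(186 + 562)² = 748² = 559504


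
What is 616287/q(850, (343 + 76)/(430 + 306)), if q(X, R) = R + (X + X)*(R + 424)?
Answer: 453587232/531221519 ≈ 0.85386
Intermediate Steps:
q(X, R) = R + 2*X*(424 + R) (q(X, R) = R + (2*X)*(424 + R) = R + 2*X*(424 + R))
616287/q(850, (343 + 76)/(430 + 306)) = 616287/((343 + 76)/(430 + 306) + 848*850 + 2*((343 + 76)/(430 + 306))*850) = 616287/(419/736 + 720800 + 2*(419/736)*850) = 616287/(419/736 + 720800 + 178075/184) = 616287/(531221519/736) = 616287*(736/531221519) = 453587232/531221519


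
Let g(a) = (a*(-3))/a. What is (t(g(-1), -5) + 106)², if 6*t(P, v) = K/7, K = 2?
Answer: 4959529/441 ≈ 11246.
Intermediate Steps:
g(a) = -3 (g(a) = (-3*a)/a = -3)
t(P, v) = 1/21 (t(P, v) = (2/7)/6 = (2*(⅐))/6 = (⅙)*(2/7) = 1/21)
(t(g(-1), -5) + 106)² = (1/21 + 106)² = (2227/21)² = 4959529/441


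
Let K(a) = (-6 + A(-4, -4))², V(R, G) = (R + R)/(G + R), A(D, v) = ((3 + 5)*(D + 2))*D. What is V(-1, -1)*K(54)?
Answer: 3364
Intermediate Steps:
A(D, v) = D*(16 + 8*D) (A(D, v) = (8*(2 + D))*D = (16 + 8*D)*D = D*(16 + 8*D))
V(R, G) = 2*R/(G + R) (V(R, G) = (2*R)/(G + R) = 2*R/(G + R))
K(a) = 3364 (K(a) = (-6 + 8*(-4)*(2 - 4))² = (-6 + 8*(-4)*(-2))² = (-6 + 64)² = 58² = 3364)
V(-1, -1)*K(54) = (2*(-1)/(-1 - 1))*3364 = (2*(-1)/(-2))*3364 = (2*(-1)*(-½))*3364 = 1*3364 = 3364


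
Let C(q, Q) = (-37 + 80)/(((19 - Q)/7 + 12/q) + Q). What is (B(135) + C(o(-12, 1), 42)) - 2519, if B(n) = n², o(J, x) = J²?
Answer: 51189466/3259 ≈ 15707.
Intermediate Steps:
C(q, Q) = 43/(19/7 + 12/q + 6*Q/7) (C(q, Q) = 43/(((19 - Q)*(⅐) + 12/q) + Q) = 43/(((19/7 - Q/7) + 12/q) + Q) = 43/((19/7 + 12/q - Q/7) + Q) = 43/(19/7 + 12/q + 6*Q/7))
(B(135) + C(o(-12, 1), 42)) - 2519 = (135² + 301*(-12)²/(84 + 19*(-12)² + 6*42*(-12)²)) - 2519 = (18225 + 301*144/(84 + 19*144 + 6*42*144)) - 2519 = (18225 + 301*144/(84 + 2736 + 36288)) - 2519 = (18225 + 301*144/39108) - 2519 = (18225 + 301*144*(1/39108)) - 2519 = (18225 + 3612/3259) - 2519 = 59398887/3259 - 2519 = 51189466/3259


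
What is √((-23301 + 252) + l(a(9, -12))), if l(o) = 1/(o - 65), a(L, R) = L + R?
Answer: I*√26644661/34 ≈ 151.82*I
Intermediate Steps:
l(o) = 1/(-65 + o)
√((-23301 + 252) + l(a(9, -12))) = √((-23301 + 252) + 1/(-65 + (9 - 12))) = √(-23049 + 1/(-65 - 3)) = √(-23049 + 1/(-68)) = √(-23049 - 1/68) = √(-1567333/68) = I*√26644661/34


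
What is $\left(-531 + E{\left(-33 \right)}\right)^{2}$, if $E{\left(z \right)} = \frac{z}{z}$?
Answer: $280900$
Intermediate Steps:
$E{\left(z \right)} = 1$
$\left(-531 + E{\left(-33 \right)}\right)^{2} = \left(-531 + 1\right)^{2} = \left(-530\right)^{2} = 280900$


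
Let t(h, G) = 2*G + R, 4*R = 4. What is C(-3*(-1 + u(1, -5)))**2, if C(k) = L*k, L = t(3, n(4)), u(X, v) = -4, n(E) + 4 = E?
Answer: 225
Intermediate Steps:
R = 1 (R = (1/4)*4 = 1)
n(E) = -4 + E
t(h, G) = 1 + 2*G (t(h, G) = 2*G + 1 = 1 + 2*G)
L = 1 (L = 1 + 2*(-4 + 4) = 1 + 2*0 = 1 + 0 = 1)
C(k) = k (C(k) = 1*k = k)
C(-3*(-1 + u(1, -5)))**2 = (-3*(-1 - 4))**2 = (-3*(-5))**2 = 15**2 = 225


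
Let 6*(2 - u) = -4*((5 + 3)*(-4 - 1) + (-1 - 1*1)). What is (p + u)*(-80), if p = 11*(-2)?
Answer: 3840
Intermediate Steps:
p = -22
u = -26 (u = 2 - (-2)*((5 + 3)*(-4 - 1) + (-1 - 1*1))/3 = 2 - (-2)*(8*(-5) + (-1 - 1))/3 = 2 - (-2)*(-40 - 2)/3 = 2 - (-2)*(-42)/3 = 2 - ⅙*168 = 2 - 28 = -26)
(p + u)*(-80) = (-22 - 26)*(-80) = -48*(-80) = 3840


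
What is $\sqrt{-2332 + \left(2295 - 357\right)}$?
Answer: $i \sqrt{394} \approx 19.849 i$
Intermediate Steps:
$\sqrt{-2332 + \left(2295 - 357\right)} = \sqrt{-2332 + 1938} = \sqrt{-394} = i \sqrt{394}$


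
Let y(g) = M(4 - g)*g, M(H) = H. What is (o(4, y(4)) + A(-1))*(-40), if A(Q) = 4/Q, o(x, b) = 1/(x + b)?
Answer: 150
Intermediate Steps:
y(g) = g*(4 - g) (y(g) = (4 - g)*g = g*(4 - g))
o(x, b) = 1/(b + x)
(o(4, y(4)) + A(-1))*(-40) = (1/(4*(4 - 1*4) + 4) + 4/(-1))*(-40) = (1/(4*(4 - 4) + 4) + 4*(-1))*(-40) = (1/(4*0 + 4) - 4)*(-40) = (1/(0 + 4) - 4)*(-40) = (1/4 - 4)*(-40) = (¼ - 4)*(-40) = -15/4*(-40) = 150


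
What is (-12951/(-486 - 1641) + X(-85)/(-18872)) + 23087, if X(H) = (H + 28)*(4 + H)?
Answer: 308987982547/13380248 ≈ 23093.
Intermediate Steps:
X(H) = (4 + H)*(28 + H) (X(H) = (28 + H)*(4 + H) = (4 + H)*(28 + H))
(-12951/(-486 - 1641) + X(-85)/(-18872)) + 23087 = (-12951/(-486 - 1641) + (112 + (-85)**2 + 32*(-85))/(-18872)) + 23087 = (-12951/(-2127) + (112 + 7225 - 2720)*(-1/18872)) + 23087 = (-12951*(-1/2127) + 4617*(-1/18872)) + 23087 = (4317/709 - 4617/18872) + 23087 = 78196971/13380248 + 23087 = 308987982547/13380248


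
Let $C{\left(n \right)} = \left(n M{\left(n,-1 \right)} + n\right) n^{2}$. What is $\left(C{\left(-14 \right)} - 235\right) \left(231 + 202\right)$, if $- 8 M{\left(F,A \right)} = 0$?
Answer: $-1289907$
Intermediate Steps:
$M{\left(F,A \right)} = 0$ ($M{\left(F,A \right)} = \left(- \frac{1}{8}\right) 0 = 0$)
$C{\left(n \right)} = n^{3}$ ($C{\left(n \right)} = \left(n 0 + n\right) n^{2} = \left(0 + n\right) n^{2} = n n^{2} = n^{3}$)
$\left(C{\left(-14 \right)} - 235\right) \left(231 + 202\right) = \left(\left(-14\right)^{3} - 235\right) \left(231 + 202\right) = \left(-2744 - 235\right) 433 = \left(-2979\right) 433 = -1289907$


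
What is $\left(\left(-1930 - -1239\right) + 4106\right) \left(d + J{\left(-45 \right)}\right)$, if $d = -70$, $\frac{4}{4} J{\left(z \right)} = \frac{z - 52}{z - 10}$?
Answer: $- \frac{2563299}{11} \approx -2.3303 \cdot 10^{5}$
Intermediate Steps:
$J{\left(z \right)} = \frac{-52 + z}{-10 + z}$ ($J{\left(z \right)} = \frac{z - 52}{z - 10} = \frac{-52 + z}{-10 + z}$)
$\left(\left(-1930 - -1239\right) + 4106\right) \left(d + J{\left(-45 \right)}\right) = \left(\left(-1930 - -1239\right) + 4106\right) \left(-70 + \frac{-52 - 45}{-10 - 45}\right) = \left(\left(-1930 + 1239\right) + 4106\right) \left(-70 + \frac{1}{-55} \left(-97\right)\right) = \left(-691 + 4106\right) \left(-70 - - \frac{97}{55}\right) = 3415 \left(-70 + \frac{97}{55}\right) = 3415 \left(- \frac{3753}{55}\right) = - \frac{2563299}{11}$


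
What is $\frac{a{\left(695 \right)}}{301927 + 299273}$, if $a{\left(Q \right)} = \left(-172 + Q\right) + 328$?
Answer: $\frac{851}{601200} \approx 0.0014155$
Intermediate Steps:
$a{\left(Q \right)} = 156 + Q$
$\frac{a{\left(695 \right)}}{301927 + 299273} = \frac{156 + 695}{301927 + 299273} = \frac{851}{601200}$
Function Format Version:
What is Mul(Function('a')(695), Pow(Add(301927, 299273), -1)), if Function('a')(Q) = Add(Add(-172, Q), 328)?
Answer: Rational(851, 601200) ≈ 0.0014155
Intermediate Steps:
Function('a')(Q) = Add(156, Q)
Mul(Function('a')(695), Pow(Add(301927, 299273), -1)) = Mul(Add(156, 695), Pow(Add(301927, 299273), -1)) = Mul(851, Pow(601200, -1)) = Mul(851, Rational(1, 601200)) = Rational(851, 601200)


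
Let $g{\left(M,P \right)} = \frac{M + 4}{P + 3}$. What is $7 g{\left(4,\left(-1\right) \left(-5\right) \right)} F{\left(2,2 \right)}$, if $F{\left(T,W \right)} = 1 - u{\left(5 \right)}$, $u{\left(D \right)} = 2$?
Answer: $-7$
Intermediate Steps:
$F{\left(T,W \right)} = -1$ ($F{\left(T,W \right)} = 1 - 2 = -1$)
$g{\left(M,P \right)} = \frac{4 + M}{3 + P}$
$7 g{\left(4,\left(-1\right) \left(-5\right) \right)} F{\left(2,2 \right)} = 7 \frac{4 + 4}{3 - -5} \left(-1\right) = 7 \frac{1}{3 + 5} \cdot 8 \left(-1\right) = 7 \cdot \frac{1}{8} \cdot 8 \left(-1\right) = 7 \cdot 1 \left(-1\right) = 7 \left(-1\right) = -7$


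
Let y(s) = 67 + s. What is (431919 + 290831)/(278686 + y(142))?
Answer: 144550/55779 ≈ 2.5915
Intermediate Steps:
(431919 + 290831)/(278686 + y(142)) = (431919 + 290831)/(278686 + (67 + 142)) = 722750/(278686 + 209) = 722750/278895 = 722750*(1/278895) = 144550/55779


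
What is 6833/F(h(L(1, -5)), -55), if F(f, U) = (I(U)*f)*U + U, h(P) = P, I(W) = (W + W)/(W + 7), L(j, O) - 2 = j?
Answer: -54664/3465 ≈ -15.776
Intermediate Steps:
L(j, O) = 2 + j
I(W) = 2*W/(7 + W) (I(W) = (2*W)/(7 + W) = 2*W/(7 + W))
F(f, U) = U + 2*f*U**2/(7 + U) (F(f, U) = ((2*U/(7 + U))*f)*U + U = (2*U*f/(7 + U))*U + U = 2*f*U**2/(7 + U) + U = U + 2*f*U**2/(7 + U))
6833/F(h(L(1, -5)), -55) = 6833/((-55*(7 - 55 + 2*(-55)*(2 + 1))/(7 - 55))) = 6833/((-55*(7 - 55 + 2*(-55)*3)/(-48))) = 6833/((-55*(-1/48)*(7 - 55 - 330))) = 6833/((-55*(-1/48)*(-378))) = 6833/(-3465/8) = 6833*(-8/3465) = -54664/3465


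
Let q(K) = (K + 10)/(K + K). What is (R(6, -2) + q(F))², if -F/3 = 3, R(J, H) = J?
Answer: 11449/324 ≈ 35.336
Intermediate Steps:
F = -9 (F = -3*3 = -9)
q(K) = (10 + K)/(2*K) (q(K) = (10 + K)/((2*K)) = (10 + K)*(1/(2*K)) = (10 + K)/(2*K))
(R(6, -2) + q(F))² = (6 + (½)*(10 - 9)/(-9))² = (6 + (½)*(-⅑)*1)² = (6 - 1/18)² = (107/18)² = 11449/324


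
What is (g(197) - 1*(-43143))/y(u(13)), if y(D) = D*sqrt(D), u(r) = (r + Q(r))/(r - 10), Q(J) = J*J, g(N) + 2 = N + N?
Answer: 130605*sqrt(546)/33124 ≈ 92.133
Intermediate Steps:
g(N) = -2 + 2*N (g(N) = -2 + (N + N) = -2 + 2*N)
Q(J) = J**2
u(r) = (r + r**2)/(-10 + r) (u(r) = (r + r**2)/(r - 10) = (r + r**2)/(-10 + r))
y(D) = D**(3/2)
(g(197) - 1*(-43143))/y(u(13)) = ((-2 + 2*197) - 1*(-43143))/((13*(1 + 13)/(-10 + 13))**(3/2)) = ((-2 + 394) + 43143)/((13*14/3)**(3/2)) = (392 + 43143)/((13*(1/3)*14)**(3/2)) = 43535/((182/3)**(3/2)) = 43535/((182*sqrt(546)/9)) = 43535*(3*sqrt(546)/33124) = 130605*sqrt(546)/33124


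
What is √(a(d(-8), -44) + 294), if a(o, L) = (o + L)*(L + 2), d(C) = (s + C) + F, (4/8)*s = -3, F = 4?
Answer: √2562 ≈ 50.616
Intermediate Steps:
s = -6 (s = 2*(-3) = -6)
d(C) = -2 + C (d(C) = (-6 + C) + 4 = -2 + C)
a(o, L) = (2 + L)*(L + o) (a(o, L) = (L + o)*(2 + L) = (2 + L)*(L + o))
√(a(d(-8), -44) + 294) = √(((-44)² + 2*(-44) + 2*(-2 - 8) - 44*(-2 - 8)) + 294) = √((1936 - 88 + 2*(-10) - 44*(-10)) + 294) = √((1936 - 88 - 20 + 440) + 294) = √(2268 + 294) = √2562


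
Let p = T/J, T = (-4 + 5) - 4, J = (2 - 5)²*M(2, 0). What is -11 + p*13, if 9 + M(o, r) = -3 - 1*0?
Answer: -383/36 ≈ -10.639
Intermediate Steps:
M(o, r) = -12 (M(o, r) = -9 + (-3 - 1*0) = -9 + (-3 + 0) = -9 - 3 = -12)
J = -108 (J = (2 - 5)²*(-12) = (-3)²*(-12) = 9*(-12) = -108)
T = -3 (T = 1 - 4 = -3)
p = 1/36 (p = -3/(-108) = -3*(-1/108) = 1/36 ≈ 0.027778)
-11 + p*13 = -11 + (1/36)*13 = -11 + 13/36 = -383/36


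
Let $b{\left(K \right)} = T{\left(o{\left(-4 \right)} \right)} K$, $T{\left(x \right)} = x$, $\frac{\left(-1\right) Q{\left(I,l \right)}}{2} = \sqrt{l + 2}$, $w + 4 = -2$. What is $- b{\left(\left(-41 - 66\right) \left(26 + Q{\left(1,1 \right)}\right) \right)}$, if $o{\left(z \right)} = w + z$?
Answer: $-27820 + 2140 \sqrt{3} \approx -24113.0$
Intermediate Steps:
$w = -6$ ($w = -4 - 2 = -6$)
$o{\left(z \right)} = -6 + z$
$Q{\left(I,l \right)} = - 2 \sqrt{2 + l}$ ($Q{\left(I,l \right)} = - 2 \sqrt{l + 2} = - 2 \sqrt{2 + l}$)
$b{\left(K \right)} = - 10 K$ ($b{\left(K \right)} = \left(-6 - 4\right) K = - 10 K$)
$- b{\left(\left(-41 - 66\right) \left(26 + Q{\left(1,1 \right)}\right) \right)} = - \left(-10\right) \left(-41 - 66\right) \left(26 - 2 \sqrt{2 + 1}\right) = - \left(-10\right) \left(- 107 \left(26 - 2 \sqrt{3}\right)\right) = - \left(-10\right) \left(-2782 + 214 \sqrt{3}\right) = - (27820 - 2140 \sqrt{3}) = -27820 + 2140 \sqrt{3}$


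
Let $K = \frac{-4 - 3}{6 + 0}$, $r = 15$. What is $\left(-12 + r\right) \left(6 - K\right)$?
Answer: $\frac{43}{2} \approx 21.5$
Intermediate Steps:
$K = - \frac{7}{6} \approx -1.1667$
$\left(-12 + r\right) \left(6 - K\right) = \left(-12 + 15\right) \left(6 - - \frac{7}{6}\right) = 3 \left(6 + \frac{7}{6}\right) = 3 \cdot \frac{43}{6} = \frac{43}{2}$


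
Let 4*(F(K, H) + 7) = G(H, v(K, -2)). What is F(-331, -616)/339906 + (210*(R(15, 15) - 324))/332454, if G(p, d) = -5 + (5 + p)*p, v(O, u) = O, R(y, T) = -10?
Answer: 4958784727/75335406216 ≈ 0.065823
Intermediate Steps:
G(p, d) = -5 + p*(5 + p)
F(K, H) = -33/4 + H²/4 + 5*H/4 (F(K, H) = -7 + (-5 + H² + 5*H)/4 = -7 + (-5/4 + H²/4 + 5*H/4) = -33/4 + H²/4 + 5*H/4)
F(-331, -616)/339906 + (210*(R(15, 15) - 324))/332454 = (-33/4 + (¼)*(-616)² + (5/4)*(-616))/339906 + (210*(-10 - 324))/332454 = (-33/4 + (¼)*379456 - 770)*(1/339906) + (210*(-334))*(1/332454) = (-33/4 + 94864 - 770)*(1/339906) - 70140*1/332454 = (376343/4)*(1/339906) - 11690/55409 = 376343/1359624 - 11690/55409 = 4958784727/75335406216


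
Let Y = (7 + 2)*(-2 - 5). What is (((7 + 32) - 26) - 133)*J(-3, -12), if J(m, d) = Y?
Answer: 7560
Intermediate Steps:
Y = -63 (Y = 9*(-7) = -63)
J(m, d) = -63
(((7 + 32) - 26) - 133)*J(-3, -12) = (((7 + 32) - 26) - 133)*(-63) = ((39 - 26) - 133)*(-63) = (13 - 133)*(-63) = -120*(-63) = 7560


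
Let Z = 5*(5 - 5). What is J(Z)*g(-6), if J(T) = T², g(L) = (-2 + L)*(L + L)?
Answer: 0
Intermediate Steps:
Z = 0 (Z = 5*0 = 0)
g(L) = 2*L*(-2 + L) (g(L) = (-2 + L)*(2*L) = 2*L*(-2 + L))
J(Z)*g(-6) = 0²*(2*(-6)*(-2 - 6)) = 0*(2*(-6)*(-8)) = 0*96 = 0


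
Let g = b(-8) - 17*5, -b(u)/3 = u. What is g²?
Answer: 3721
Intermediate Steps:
b(u) = -3*u
g = -61 (g = -3*(-8) - 17*5 = 24 - 1*85 = 24 - 85 = -61)
g² = (-61)² = 3721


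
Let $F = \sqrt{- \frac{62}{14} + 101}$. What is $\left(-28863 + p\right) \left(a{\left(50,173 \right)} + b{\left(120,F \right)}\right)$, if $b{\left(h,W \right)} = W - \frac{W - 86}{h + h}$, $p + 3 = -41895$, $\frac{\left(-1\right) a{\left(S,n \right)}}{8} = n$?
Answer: $\frac{3916314719}{40} - \frac{73284809 \sqrt{7}}{280} \approx 9.7215 \cdot 10^{7}$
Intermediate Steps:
$a{\left(S,n \right)} = - 8 n$
$F = \frac{26 \sqrt{7}}{7}$ ($F = \sqrt{\left(-62\right) \frac{1}{14} + 101} = \sqrt{- \frac{31}{7} + 101} = \sqrt{\frac{676}{7}} = \frac{26 \sqrt{7}}{7} \approx 9.8271$)
$p = -41898$ ($p = -3 - 41895 = -41898$)
$b{\left(h,W \right)} = W - \frac{-86 + W}{2 h}$
$\left(-28863 + p\right) \left(a{\left(50,173 \right)} + b{\left(120,F \right)}\right) = \left(-28863 - 41898\right) \left(\left(-8\right) 173 + \frac{43 - \frac{\frac{26}{7} \sqrt{7}}{2} + \frac{26 \sqrt{7}}{7} \cdot 120}{120}\right) = - 70761 \left(-1384 + \frac{43 - \frac{13 \sqrt{7}}{7} + \frac{3120 \sqrt{7}}{7}}{120}\right) = - 70761 \left(-1384 + \frac{43 + \frac{3107 \sqrt{7}}{7}}{120}\right) = - 70761 \left(-1384 + \left(\frac{43}{120} + \frac{3107 \sqrt{7}}{840}\right)\right) = - 70761 \left(- \frac{166037}{120} + \frac{3107 \sqrt{7}}{840}\right) = \frac{3916314719}{40} - \frac{73284809 \sqrt{7}}{280}$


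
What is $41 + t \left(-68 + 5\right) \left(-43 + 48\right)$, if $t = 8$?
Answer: $-2479$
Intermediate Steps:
$41 + t \left(-68 + 5\right) \left(-43 + 48\right) = 41 + 8 \left(-68 + 5\right) \left(-43 + 48\right) = 41 + 8 \left(\left(-63\right) 5\right) = 41 + 8 \left(-315\right) = 41 - 2520 = -2479$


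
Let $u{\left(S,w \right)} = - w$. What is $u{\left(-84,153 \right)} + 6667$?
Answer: $6514$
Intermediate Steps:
$u{\left(-84,153 \right)} + 6667 = \left(-1\right) 153 + 6667 = -153 + 6667 = 6514$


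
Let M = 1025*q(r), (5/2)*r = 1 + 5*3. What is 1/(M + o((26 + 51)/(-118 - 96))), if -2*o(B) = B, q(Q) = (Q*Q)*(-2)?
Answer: -428/35938227 ≈ -1.1909e-5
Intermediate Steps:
r = 32/5 (r = 2*(1 + 5*3)/5 = 2*(1 + 15)/5 = (⅖)*16 = 32/5 ≈ 6.4000)
q(Q) = -2*Q² (q(Q) = Q²*(-2) = -2*Q²)
o(B) = -B/2
M = -83968 (M = 1025*(-2*(32/5)²) = 1025*(-2*1024/25) = 1025*(-2048/25) = -83968)
1/(M + o((26 + 51)/(-118 - 96))) = 1/(-83968 - (26 + 51)/(2*(-118 - 96))) = 1/(-83968 - 77/(2*(-214))) = 1/(-83968 - 77*(-1)/(2*214)) = 1/(-83968 - ½*(-77/214)) = 1/(-83968 + 77/428) = 1/(-35938227/428) = -428/35938227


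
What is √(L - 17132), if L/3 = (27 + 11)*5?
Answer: 91*I*√2 ≈ 128.69*I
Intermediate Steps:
L = 570 (L = 3*((27 + 11)*5) = 3*(38*5) = 3*190 = 570)
√(L - 17132) = √(570 - 17132) = √(-16562) = 91*I*√2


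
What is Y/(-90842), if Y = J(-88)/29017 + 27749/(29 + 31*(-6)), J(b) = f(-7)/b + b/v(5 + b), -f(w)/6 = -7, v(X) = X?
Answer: 2940563526663/1511365896204296 ≈ 0.0019456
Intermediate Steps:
f(w) = 42 (f(w) = -6*(-7) = 42)
J(b) = 42/b + b/(5 + b)
Y = -2940563526663/16637303188 (Y = (42/(-88) - 88/(5 - 88))/29017 + 27749/(29 + 31*(-6)) = (42*(-1/88) - 88/(-83))*(1/29017) + 27749/(29 - 186) = (-21/44 - 88*(-1/83))*(1/29017) + 27749/(-157) = (-21/44 + 88/83)*(1/29017) + 27749*(-1/157) = (2129/3652)*(1/29017) - 27749/157 = 2129/105970084 - 27749/157 = -2940563526663/16637303188 ≈ -176.75)
Y/(-90842) = -2940563526663/16637303188/(-90842) = -2940563526663/16637303188*(-1/90842) = 2940563526663/1511365896204296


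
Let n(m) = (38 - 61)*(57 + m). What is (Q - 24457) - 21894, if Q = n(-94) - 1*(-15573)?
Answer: -29927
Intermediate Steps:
n(m) = -1311 - 23*m (n(m) = -23*(57 + m) = -1311 - 23*m)
Q = 16424 (Q = (-1311 - 23*(-94)) - 1*(-15573) = (-1311 + 2162) + 15573 = 851 + 15573 = 16424)
(Q - 24457) - 21894 = (16424 - 24457) - 21894 = -8033 - 21894 = -29927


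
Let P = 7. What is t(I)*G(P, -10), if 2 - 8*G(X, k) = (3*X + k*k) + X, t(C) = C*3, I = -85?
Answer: 16065/4 ≈ 4016.3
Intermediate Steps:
t(C) = 3*C
G(X, k) = 1/4 - X/2 - k**2/8 (G(X, k) = 1/4 - ((3*X + k*k) + X)/8 = 1/4 - ((3*X + k**2) + X)/8 = 1/4 - ((k**2 + 3*X) + X)/8 = 1/4 - (k**2 + 4*X)/8 = 1/4 + (-X/2 - k**2/8) = 1/4 - X/2 - k**2/8)
t(I)*G(P, -10) = (3*(-85))*(1/4 - 1/2*7 - 1/8*(-10)**2) = -255*(1/4 - 7/2 - 1/8*100) = -255*(1/4 - 7/2 - 25/2) = -255*(-63/4) = 16065/4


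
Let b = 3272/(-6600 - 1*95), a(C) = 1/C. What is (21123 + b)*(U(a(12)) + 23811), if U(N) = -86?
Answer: 51616552745/103 ≈ 5.0113e+8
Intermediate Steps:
b = -3272/6695 (b = 3272/(-6600 - 95) = 3272/(-6695) = 3272*(-1/6695) = -3272/6695 ≈ -0.48872)
(21123 + b)*(U(a(12)) + 23811) = (21123 - 3272/6695)*(-86 + 23811) = (141415213/6695)*23725 = 51616552745/103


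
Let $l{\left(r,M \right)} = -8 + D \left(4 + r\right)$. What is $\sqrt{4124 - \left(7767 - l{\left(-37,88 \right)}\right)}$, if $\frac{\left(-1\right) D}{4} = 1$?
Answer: $3 i \sqrt{391} \approx 59.321 i$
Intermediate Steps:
$D = -4$ ($D = \left(-4\right) 1 = -4$)
$l{\left(r,M \right)} = -24 - 4 r$ ($l{\left(r,M \right)} = -8 - 4 \left(4 + r\right) = -8 - \left(16 + 4 r\right) = -24 - 4 r$)
$\sqrt{4124 - \left(7767 - l{\left(-37,88 \right)}\right)} = \sqrt{4124 + \left(\left(-2443 + \left(7361 - -124\right)\right) - 12685\right)} = \sqrt{4124 + \left(\left(-2443 + \left(7361 + \left(-24 + 148\right)\right)\right) - 12685\right)} = \sqrt{4124 + \left(\left(-2443 + \left(7361 + 124\right)\right) - 12685\right)} = \sqrt{4124 + \left(\left(-2443 + 7485\right) - 12685\right)} = \sqrt{4124 + \left(5042 - 12685\right)} = \sqrt{4124 - 7643} = \sqrt{-3519} = 3 i \sqrt{391}$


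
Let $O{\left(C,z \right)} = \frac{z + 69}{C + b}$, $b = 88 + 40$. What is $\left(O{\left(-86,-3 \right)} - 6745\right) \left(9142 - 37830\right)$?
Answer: $\frac{1354188352}{7} \approx 1.9346 \cdot 10^{8}$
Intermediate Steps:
$b = 128$
$O{\left(C,z \right)} = \frac{69 + z}{128 + C}$ ($O{\left(C,z \right)} = \frac{z + 69}{C + 128} = \frac{69 + z}{128 + C}$)
$\left(O{\left(-86,-3 \right)} - 6745\right) \left(9142 - 37830\right) = \left(\frac{69 - 3}{128 - 86} - 6745\right) \left(9142 - 37830\right) = \left(\frac{1}{42} \cdot 66 - 6745\right) \left(-28688\right) = \left(\frac{11}{7} - 6745\right) \left(-28688\right) = \left(- \frac{47204}{7}\right) \left(-28688\right) = \frac{1354188352}{7}$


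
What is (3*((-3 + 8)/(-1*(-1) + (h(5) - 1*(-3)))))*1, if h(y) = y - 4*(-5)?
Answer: 15/29 ≈ 0.51724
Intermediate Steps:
h(y) = 20 + y (h(y) = y + 20 = 20 + y)
(3*((-3 + 8)/(-1*(-1) + (h(5) - 1*(-3)))))*1 = (3*((-3 + 8)/(-1*(-1) + ((20 + 5) - 1*(-3)))))*1 = (3*(5/(1 + (25 + 3))))*1 = (3*(5/(1 + 28)))*1 = (3*(5/29))*1 = (15/29)*1 = 15/29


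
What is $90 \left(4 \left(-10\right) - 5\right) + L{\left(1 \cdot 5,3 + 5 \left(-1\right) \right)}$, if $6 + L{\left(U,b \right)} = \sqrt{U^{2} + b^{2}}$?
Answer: $-4056 + \sqrt{29} \approx -4050.6$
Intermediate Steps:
$L{\left(U,b \right)} = -6 + \sqrt{U^{2} + b^{2}}$
$90 \left(4 \left(-10\right) - 5\right) + L{\left(1 \cdot 5,3 + 5 \left(-1\right) \right)} = 90 \left(4 \left(-10\right) - 5\right) - \left(6 - \sqrt{\left(1 \cdot 5\right)^{2} + \left(3 + 5 \left(-1\right)\right)^{2}}\right) = 90 \left(-40 - 5\right) - \left(6 - \sqrt{5^{2} + \left(3 - 5\right)^{2}}\right) = 90 \left(-45\right) - \left(6 - \sqrt{25 + \left(-2\right)^{2}}\right) = -4050 - \left(6 - \sqrt{25 + 4}\right) = -4050 - \left(6 - \sqrt{29}\right) = -4056 + \sqrt{29}$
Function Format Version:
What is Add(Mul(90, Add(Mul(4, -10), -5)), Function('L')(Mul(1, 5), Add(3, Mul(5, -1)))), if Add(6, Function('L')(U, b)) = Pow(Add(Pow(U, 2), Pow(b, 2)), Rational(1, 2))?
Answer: Add(-4056, Pow(29, Rational(1, 2))) ≈ -4050.6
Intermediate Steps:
Function('L')(U, b) = Add(-6, Pow(Add(Pow(U, 2), Pow(b, 2)), Rational(1, 2)))
Add(Mul(90, Add(Mul(4, -10), -5)), Function('L')(Mul(1, 5), Add(3, Mul(5, -1)))) = Add(Mul(90, Add(Mul(4, -10), -5)), Add(-6, Pow(Add(Pow(Mul(1, 5), 2), Pow(Add(3, Mul(5, -1)), 2)), Rational(1, 2)))) = Add(Mul(90, Add(-40, -5)), Add(-6, Pow(Add(Pow(5, 2), Pow(Add(3, -5), 2)), Rational(1, 2)))) = Add(Mul(90, -45), Add(-6, Pow(Add(25, Pow(-2, 2)), Rational(1, 2)))) = Add(-4050, Add(-6, Pow(Add(25, 4), Rational(1, 2)))) = Add(-4050, Add(-6, Pow(29, Rational(1, 2)))) = Add(-4056, Pow(29, Rational(1, 2)))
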